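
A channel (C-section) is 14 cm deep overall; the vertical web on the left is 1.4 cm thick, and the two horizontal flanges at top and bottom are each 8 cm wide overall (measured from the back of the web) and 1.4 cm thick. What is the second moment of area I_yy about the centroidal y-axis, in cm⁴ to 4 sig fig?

I_yy ≈ 222.5 cm⁴

Break the section into simple shapes (no overlaps), measuring from the bottom-left corner of the bounding box.
Web: 1.4 × 14, A = 19.6 cm², x = 0.7 cm, Ī = 3.20133 cm⁴.
Top flange (beyond web): 6.6 × 1.4, A = 9.24 cm², x = 4.7 cm, Ī = 33.5412 cm⁴.
Bottom flange (beyond web): 6.6 × 1.4, A = 9.24 cm², x = 4.7 cm, Ī = 33.5412 cm⁴.
Centroid: x̄ = ΣA·x / ΣA = 2.64118 cm.
Transfer each piece to the centroidal y-axis using Ī + A·d² with d = x − 2.64118:
  web: d = -1.94118 cm → contributes +77.0574 cm⁴
  top flange (beyond web): d = 2.05882 cm → contributes +72.7073 cm⁴
  bottom flange (beyond web): d = 2.05882 cm → contributes +72.7073 cm⁴
Total I = 222.472 cm⁴.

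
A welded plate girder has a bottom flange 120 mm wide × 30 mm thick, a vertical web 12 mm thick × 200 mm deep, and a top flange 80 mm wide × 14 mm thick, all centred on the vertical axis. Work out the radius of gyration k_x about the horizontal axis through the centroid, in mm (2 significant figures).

k_x ≈ 89 mm

Break the section into simple shapes (no overlaps), measuring from the bottom-left corner of the bounding box.
Bottom plate: 120 × 30, A = 3 600 mm², y = 15 mm, Ī = 270 000 mm⁴.
Web plate: 12 × 200, A = 2 400 mm², y = 130 mm, Ī = 8 000 000 mm⁴.
Top plate: 80 × 14, A = 1 120 mm², y = 237 mm, Ī = 18 293 mm⁴.
Centroid: ȳ = ΣA·y / ΣA = 88.69 mm.
Transfer each piece to the horizontal axis through the centroid using Ī + A·d² with d = y − 88.69:
  bottom plate: d = -73.69 mm → contributes +19 816 334 mm⁴
  web plate: d = 41.31 mm → contributes +12 096 552 mm⁴
  top plate: d = 148.3 mm → contributes +24 655 183 mm⁴
Total I = 56 568 069 mm⁴.
Radius of gyration: k = √(I/A) = √(56 568 069 / 7 120) = 89.13 mm.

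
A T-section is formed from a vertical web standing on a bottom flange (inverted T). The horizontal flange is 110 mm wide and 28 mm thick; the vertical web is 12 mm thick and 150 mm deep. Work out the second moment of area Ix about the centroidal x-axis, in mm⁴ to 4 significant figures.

Split into non-overlapping primitives; take the origin at the lower-left of the bounding box.
Flange: 110 × 28, A = 3 080 mm², y = 14 mm, Ī = 201 227 mm⁴.
Web: 12 × 150, A = 1 800 mm², y = 103 mm, Ī = 3 375 000 mm⁴.
Centroid: ȳ = ΣA·y / ΣA = 46.8279 mm.
Transfer each piece to the centroidal x-axis using Ī + A·d² with d = y − 46.8279:
  flange: d = -32.8279 mm → contributes +3 520 447 mm⁴
  web: d = 56.1721 mm → contributes +9 054 555 mm⁴
Total I = 12 575 002 mm⁴.

Ix ≈ 1.258 × 10⁷ mm⁴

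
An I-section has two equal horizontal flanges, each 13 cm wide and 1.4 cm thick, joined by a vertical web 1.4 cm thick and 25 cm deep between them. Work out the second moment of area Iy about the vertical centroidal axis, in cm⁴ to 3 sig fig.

Iy ≈ 518 cm⁴

Decompose the section into non-overlapping parts with the origin at the bottom-left of its bounding rectangle.
Bottom flange: 13 × 1.4, A = 18.2 cm², x = 6.5 cm, Ī = 256.32 cm⁴.
Web: 1.4 × 25, A = 35 cm², x = 6.5 cm, Ī = 5.7167 cm⁴.
Top flange: 13 × 1.4, A = 18.2 cm², x = 6.5 cm, Ī = 256.32 cm⁴.
By symmetry the centroid is at mid-width, x̄ = 6.5 cm.
All pieces are centred on the vertical centroidal axis, so I = ΣĪ = 518.35 cm⁴.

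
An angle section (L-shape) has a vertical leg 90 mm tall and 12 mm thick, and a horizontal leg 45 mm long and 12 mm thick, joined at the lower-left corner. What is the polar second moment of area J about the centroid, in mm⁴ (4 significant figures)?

J ≈ 1.370 × 10⁶ mm⁴

Treat the section as a set of non-overlapping primitives; coordinates are from the bounding-box lower-left.
Vertical leg: 12 × 90, A = 1 080 mm², y = 45 mm, Ī = 729 000 mm⁴.
Horizontal leg (remainder): 33 × 12, A = 396 mm², y = 6 mm, Ī = 4 752 mm⁴.
Centroid: ȳ = ΣA·y / ΣA = 34.5366 mm.
Transfer each piece to the centroidal x-axis using Ī + A·d² with d = y − 34.5366:
  vertical leg: d = 10.4634 mm → contributes +847 242 mm⁴
  horizontal leg (remainder): d = -28.5366 mm → contributes +327 229 mm⁴
Total I = 1 174 471 mm⁴.
For the y-axis: x̄ = 12.0366 mm.
Repeating about the centroidal y-axis gives I_y = 195 586 mm⁴.
Polar second moment: J = I_x + I_y = 1 370 057 mm⁴.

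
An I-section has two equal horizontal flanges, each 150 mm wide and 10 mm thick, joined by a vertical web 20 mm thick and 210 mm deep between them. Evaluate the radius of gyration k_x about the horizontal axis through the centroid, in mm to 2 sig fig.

k_x ≈ 85 mm

Break the section into simple shapes (no overlaps), measuring from the bottom-left corner of the bounding box.
Bottom flange: 150 × 10, A = 1 500 mm², y = 5 mm, Ī = 12 500 mm⁴.
Web: 20 × 210, A = 4 200 mm², y = 115 mm, Ī = 15 435 000 mm⁴.
Top flange: 150 × 10, A = 1 500 mm², y = 225 mm, Ī = 12 500 mm⁴.
By symmetry the centroid is at mid-height, ȳ = 115 mm.
Transfer each piece to the horizontal axis through the centroid using Ī + A·d² with d = y − 115:
  bottom flange: d = -110 mm → contributes +18 162 500 mm⁴
  web: d = 0 mm → contributes +15 435 000 mm⁴
  top flange: d = 110 mm → contributes +18 162 500 mm⁴
Total I = 51 760 000 mm⁴.
Radius of gyration: k = √(I/A) = √(51 760 000 / 7 200) = 84.79 mm.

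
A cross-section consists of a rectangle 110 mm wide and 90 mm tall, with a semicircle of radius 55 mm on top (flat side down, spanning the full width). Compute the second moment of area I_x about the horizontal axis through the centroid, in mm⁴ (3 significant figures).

Decompose the section into non-overlapping parts with the origin at the bottom-left of its bounding rectangle.
Rectangular body: 110 × 90, A = 9 900 mm², y = 45 mm, Ī = 6 682 500 mm⁴.
Semicircular cap: semicircle r = 55, A = 4751.7 mm², y = 113.34 mm, Ī = 1 004 345 mm⁴.
Centroid: ȳ = ΣA·y / ΣA = 67.164 mm.
Transfer each piece to the horizontal axis through the centroid using Ī + A·d² with d = y − 67.164:
  rectangular body: d = -22.164 mm → contributes +11 545 863 mm⁴
  semicircular cap: d = 46.179 mm → contributes +11 137 078 mm⁴
Total I = 22 682 942 mm⁴.

I_x ≈ 2.27 × 10⁷ mm⁴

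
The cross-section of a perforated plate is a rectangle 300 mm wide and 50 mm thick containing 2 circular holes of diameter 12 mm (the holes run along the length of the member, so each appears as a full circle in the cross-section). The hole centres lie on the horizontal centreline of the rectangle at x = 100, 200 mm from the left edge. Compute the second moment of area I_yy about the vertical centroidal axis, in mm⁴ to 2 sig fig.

Decompose the section into non-overlapping parts with the origin at the bottom-left of its bounding rectangle.
Plate: 300 × 50, A = 15 000 mm², x = 150 mm, Ī = 112 500 000 mm⁴.
Hole 1 (subtracted): ⌀12, A = 113.1 mm², x = 100 mm, Ī = 1 018 mm⁴.
Hole 2 (subtracted): ⌀12, A = 113.1 mm², x = 200 mm, Ī = 1 018 mm⁴.
By symmetry the centroid is at mid-width, x̄ = 150 mm.
Transfer each piece to the vertical centroidal axis using Ī + A·d² with d = x − 150:
  plate: d = 0 mm → contributes +112 500 000 mm⁴
  hole 1: d = -50 mm → contributes −283 761 mm⁴
  hole 2: d = 50 mm → contributes −283 761 mm⁴
Total I = 111 932 478 mm⁴.

I_yy ≈ 1.1 × 10⁸ mm⁴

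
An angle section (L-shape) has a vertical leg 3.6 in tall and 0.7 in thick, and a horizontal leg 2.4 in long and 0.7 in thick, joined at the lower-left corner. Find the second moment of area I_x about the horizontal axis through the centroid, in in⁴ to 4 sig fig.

Treat the section as a set of non-overlapping primitives; coordinates are from the bounding-box lower-left.
Vertical leg: 0.7 × 3.6, A = 2.52 in², y = 1.8 in, Ī = 2.7216 in⁴.
Horizontal leg (remainder): 1.7 × 0.7, A = 1.19 in², y = 0.35 in, Ī = 0.0485917 in⁴.
Centroid: ȳ = ΣA·y / ΣA = 1.33491 in.
Transfer each piece to the horizontal axis through the centroid using Ī + A·d² with d = y − 1.33491:
  vertical leg: d = 0.465094 in → contributes +3.26671 in⁴
  horizontal leg (remainder): d = -0.984906 in → contributes +1.20294 in⁴
Total I = 4.46965 in⁴.

I_x ≈ 4.470 in⁴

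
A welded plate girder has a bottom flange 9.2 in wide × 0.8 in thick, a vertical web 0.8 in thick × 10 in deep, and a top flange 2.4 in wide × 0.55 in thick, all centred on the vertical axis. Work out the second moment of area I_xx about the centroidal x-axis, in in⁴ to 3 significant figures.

I_xx ≈ 254 in⁴

Split into non-overlapping primitives; take the origin at the lower-left of the bounding box.
Bottom plate: 9.2 × 0.8, A = 7.36 in², y = 0.4 in, Ī = 0.39253 in⁴.
Web plate: 0.8 × 10, A = 8 in², y = 5.8 in, Ī = 66.667 in⁴.
Top plate: 2.4 × 0.55, A = 1.32 in², y = 11.075 in, Ī = 0.033275 in⁴.
Centroid: ȳ = ΣA·y / ΣA = 3.8347 in.
Transfer each piece to the centroidal x-axis using Ī + A·d² with d = y − 3.8347:
  bottom plate: d = -3.4347 in → contributes +87.22 in⁴
  web plate: d = 1.9653 in → contributes +97.566 in⁴
  top plate: d = 7.2403 in → contributes +69.23 in⁴
Total I = 254.02 in⁴.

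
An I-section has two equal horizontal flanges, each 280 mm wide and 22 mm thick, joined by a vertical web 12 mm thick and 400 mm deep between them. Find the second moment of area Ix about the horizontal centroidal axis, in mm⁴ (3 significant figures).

Ix ≈ 6.13 × 10⁸ mm⁴

Decompose the section into non-overlapping parts with the origin at the bottom-left of its bounding rectangle.
Bottom flange: 280 × 22, A = 6 160 mm², y = 11 mm, Ī = 248 453 mm⁴.
Web: 12 × 400, A = 4 800 mm², y = 222 mm, Ī = 64 000 000 mm⁴.
Top flange: 280 × 22, A = 6 160 mm², y = 433 mm, Ī = 248 453 mm⁴.
By symmetry the centroid is at mid-height, ȳ = 222 mm.
Transfer each piece to the horizontal centroidal axis using Ī + A·d² with d = y − 222:
  bottom flange: d = -211 mm → contributes +274 497 813 mm⁴
  web: d = 0 mm → contributes +64 000 000 mm⁴
  top flange: d = 211 mm → contributes +274 497 813 mm⁴
Total I = 612 995 627 mm⁴.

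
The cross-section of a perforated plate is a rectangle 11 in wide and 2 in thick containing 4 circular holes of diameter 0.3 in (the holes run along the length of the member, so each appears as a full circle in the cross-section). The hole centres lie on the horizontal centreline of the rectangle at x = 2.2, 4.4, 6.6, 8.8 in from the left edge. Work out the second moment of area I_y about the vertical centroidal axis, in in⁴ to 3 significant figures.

I_y ≈ 220 in⁴

Treat the section as a set of non-overlapping primitives; coordinates are from the bounding-box lower-left.
Plate: 11 × 2, A = 22 in², x = 5.5 in, Ī = 221.83 in⁴.
Hole 1 (subtracted): ⌀0.3, A = 0.070686 in², x = 2.2 in, Ī = 0.00039761 in⁴.
Hole 2 (subtracted): ⌀0.3, A = 0.070686 in², x = 4.4 in, Ī = 0.00039761 in⁴.
Hole 3 (subtracted): ⌀0.3, A = 0.070686 in², x = 6.6 in, Ī = 0.00039761 in⁴.
Hole 4 (subtracted): ⌀0.3, A = 0.070686 in², x = 8.8 in, Ī = 0.00039761 in⁴.
By symmetry the centroid is at mid-width, x̄ = 5.5 in.
Transfer each piece to the vertical centroidal axis using Ī + A·d² with d = x − 5.5:
  plate: d = 0 in → contributes +221.83 in⁴
  hole 1: d = -3.3 in → contributes −0.77017 in⁴
  hole 2: d = -1.1 in → contributes −0.085927 in⁴
  hole 3: d = 1.1 in → contributes −0.085927 in⁴
  hole 4: d = 3.3 in → contributes −0.77017 in⁴
Total I = 220.12 in⁴.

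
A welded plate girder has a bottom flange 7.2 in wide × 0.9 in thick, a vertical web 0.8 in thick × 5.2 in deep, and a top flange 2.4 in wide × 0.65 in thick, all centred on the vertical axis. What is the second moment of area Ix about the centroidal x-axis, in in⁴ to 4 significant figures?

Decompose the section into non-overlapping parts with the origin at the bottom-left of its bounding rectangle.
Bottom plate: 7.2 × 0.9, A = 6.48 in², y = 0.45 in, Ī = 0.4374 in⁴.
Web plate: 0.8 × 5.2, A = 4.16 in², y = 3.5 in, Ī = 9.37387 in⁴.
Top plate: 2.4 × 0.65, A = 1.56 in², y = 6.425 in, Ī = 0.054925 in⁴.
Centroid: ȳ = ΣA·y / ΣA = 2.25402 in.
Transfer each piece to the centroidal x-axis using Ī + A·d² with d = y − 2.25402:
  bottom plate: d = -1.80402 in → contributes +21.5264 in⁴
  web plate: d = 1.24598 in → contributes +15.8322 in⁴
  top plate: d = 4.17098 in → contributes +27.1944 in⁴
Total I = 64.553 in⁴.

Ix ≈ 64.55 in⁴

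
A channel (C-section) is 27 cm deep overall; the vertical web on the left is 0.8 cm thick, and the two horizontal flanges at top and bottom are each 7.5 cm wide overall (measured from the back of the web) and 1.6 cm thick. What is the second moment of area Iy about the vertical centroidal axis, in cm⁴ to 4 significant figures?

Break the section into simple shapes (no overlaps), measuring from the bottom-left corner of the bounding box.
Web: 0.8 × 27, A = 21.6 cm², x = 0.4 cm, Ī = 1.152 cm⁴.
Top flange (beyond web): 6.7 × 1.6, A = 10.72 cm², x = 4.15 cm, Ī = 40.1017 cm⁴.
Bottom flange (beyond web): 6.7 × 1.6, A = 10.72 cm², x = 4.15 cm, Ī = 40.1017 cm⁴.
Centroid: x̄ = ΣA·x / ΣA = 2.26803 cm.
Transfer each piece to the vertical centroidal axis using Ī + A·d² with d = x − 2.26803:
  web: d = -1.86803 cm → contributes +76.526 cm⁴
  top flange (beyond web): d = 1.88197 cm → contributes +78.07 cm⁴
  bottom flange (beyond web): d = 1.88197 cm → contributes +78.07 cm⁴
Total I = 232.666 cm⁴.

Iy ≈ 232.7 cm⁴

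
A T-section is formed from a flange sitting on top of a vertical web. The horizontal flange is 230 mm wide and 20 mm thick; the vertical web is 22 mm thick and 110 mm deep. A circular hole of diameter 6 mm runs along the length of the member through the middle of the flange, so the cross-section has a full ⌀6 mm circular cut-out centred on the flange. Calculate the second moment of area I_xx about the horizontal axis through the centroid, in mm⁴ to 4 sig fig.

Break the section into simple shapes (no overlaps), measuring from the bottom-left corner of the bounding box.
Flange: 230 × 20, A = 4 600 mm², y = 120 mm, Ī = 153 333 mm⁴.
Web: 22 × 110, A = 2 420 mm², y = 55 mm, Ī = 2 440 167 mm⁴.
Hole (subtracted): ⌀6, A = 28.2743 mm², y = 120 mm, Ī = 63.6173 mm⁴.
Centroid: ȳ = ΣA·y / ΣA = 97.502 mm.
Transfer each piece to the horizontal axis through the centroid using Ī + A·d² with d = y − 97.502:
  flange: d = 22.498 mm → contributes +2 481 674 mm⁴
  web: d = -42.502 mm → contributes +6 811 698 mm⁴
  hole: d = 22.498 mm → contributes −14 375 mm⁴
Total I = 9 278 997 mm⁴.

I_xx ≈ 9.279 × 10⁶ mm⁴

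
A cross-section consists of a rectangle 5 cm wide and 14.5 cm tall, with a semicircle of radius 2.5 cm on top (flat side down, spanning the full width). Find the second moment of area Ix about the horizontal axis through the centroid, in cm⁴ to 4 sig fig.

Ix ≈ 1872 cm⁴

Break the section into simple shapes (no overlaps), measuring from the bottom-left corner of the bounding box.
Rectangular body: 5 × 14.5, A = 72.5 cm², y = 7.25 cm, Ī = 1270.26 cm⁴.
Semicircular cap: semicircle r = 2.5, A = 9.81748 cm², y = 15.561 cm, Ī = 4.28738 cm⁴.
Centroid: ȳ = ΣA·y / ΣA = 8.2412 cm.
Transfer each piece to the horizontal axis through the centroid using Ī + A·d² with d = y − 8.2412:
  rectangular body: d = -0.991204 cm → contributes +1341.49 cm⁴
  semicircular cap: d = 7.31983 cm → contributes +530.307 cm⁴
Total I = 1871.8 cm⁴.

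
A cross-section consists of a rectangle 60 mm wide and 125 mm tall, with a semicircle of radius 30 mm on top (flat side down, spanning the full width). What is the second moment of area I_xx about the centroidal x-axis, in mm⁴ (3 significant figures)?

Split into non-overlapping primitives; take the origin at the lower-left of the bounding box.
Rectangular body: 60 × 125, A = 7 500 mm², y = 62.5 mm, Ī = 9 765 625 mm⁴.
Semicircular cap: semicircle r = 30, A = 1413.7 mm², y = 137.73 mm, Ī = 88 903 mm⁴.
Centroid: ȳ = ΣA·y / ΣA = 74.432 mm.
Transfer each piece to the centroidal x-axis using Ī + A·d² with d = y − 74.432:
  rectangular body: d = -11.932 mm → contributes +10 833 396 mm⁴
  semicircular cap: d = 63.301 mm → contributes +5 753 605 mm⁴
Total I = 16 587 001 mm⁴.

I_xx ≈ 1.66 × 10⁷ mm⁴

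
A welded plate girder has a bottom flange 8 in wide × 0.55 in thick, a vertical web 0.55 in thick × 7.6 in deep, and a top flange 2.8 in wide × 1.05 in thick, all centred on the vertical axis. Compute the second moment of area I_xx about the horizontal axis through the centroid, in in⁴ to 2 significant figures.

Split into non-overlapping primitives; take the origin at the lower-left of the bounding box.
Bottom plate: 8 × 0.55, A = 4.4 in², y = 0.275 in, Ī = 0.1109 in⁴.
Web plate: 0.55 × 7.6, A = 4.18 in², y = 4.35 in, Ī = 20.12 in⁴.
Top plate: 2.8 × 1.05, A = 2.94 in², y = 8.675 in, Ī = 0.2701 in⁴.
Centroid: ȳ = ΣA·y / ΣA = 3.897 in.
Transfer each piece to the horizontal axis through the centroid using Ī + A·d² with d = y − 3.897:
  bottom plate: d = -3.622 in → contributes +57.85 in⁴
  web plate: d = 0.4526 in → contributes +20.98 in⁴
  top plate: d = 4.778 in → contributes +67.38 in⁴
Total I = 146.2 in⁴.

I_xx ≈ 150 in⁴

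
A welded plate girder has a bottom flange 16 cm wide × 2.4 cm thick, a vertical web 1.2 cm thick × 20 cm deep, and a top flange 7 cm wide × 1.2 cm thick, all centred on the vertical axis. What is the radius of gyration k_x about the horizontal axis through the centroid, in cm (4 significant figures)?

Treat the section as a set of non-overlapping primitives; coordinates are from the bounding-box lower-left.
Bottom plate: 16 × 2.4, A = 38.4 cm², y = 1.2 cm, Ī = 18.432 cm⁴.
Web plate: 1.2 × 20, A = 24 cm², y = 12.4 cm, Ī = 800 cm⁴.
Top plate: 7 × 1.2, A = 8.4 cm², y = 23 cm, Ī = 1.008 cm⁴.
Centroid: ȳ = ΣA·y / ΣA = 7.58305 cm.
Transfer each piece to the horizontal axis through the centroid using Ī + A·d² with d = y − 7.58305:
  bottom plate: d = -6.38305 cm → contributes +1582.98 cm⁴
  web plate: d = 4.81695 cm → contributes +1356.87 cm⁴
  top plate: d = 15.4169 cm → contributes +1997.54 cm⁴
Total I = 4937.39 cm⁴.
Radius of gyration: k = √(I/A) = √(4937.39 / 70.8) = 8.35088 cm.

k_x ≈ 8.351 cm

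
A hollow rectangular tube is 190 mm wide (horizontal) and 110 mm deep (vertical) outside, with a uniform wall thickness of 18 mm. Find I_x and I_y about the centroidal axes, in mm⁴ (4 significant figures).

Treat the section as a set of non-overlapping primitives; coordinates are from the bounding-box lower-left.
Outer rectangle: 190 × 110, A = 20 900 mm², y = 55 mm, Ī = 21 074 167 mm⁴.
Inner void (subtracted): 154 × 74, A = 11 396 mm², y = 55 mm, Ī = 5 200 375 mm⁴.
By symmetry the centroid is at mid-height, ȳ = 55 mm.
All pieces are centred on the centroidal x-axis, so I = ΣĪ (holes subtracted) = 15 873 792 mm⁴.
Repeating about the centroidal y-axis gives I_y = 40 351 872 mm⁴.

I_x ≈ 1.587 × 10⁷ mm⁴, I_y ≈ 4.035 × 10⁷ mm⁴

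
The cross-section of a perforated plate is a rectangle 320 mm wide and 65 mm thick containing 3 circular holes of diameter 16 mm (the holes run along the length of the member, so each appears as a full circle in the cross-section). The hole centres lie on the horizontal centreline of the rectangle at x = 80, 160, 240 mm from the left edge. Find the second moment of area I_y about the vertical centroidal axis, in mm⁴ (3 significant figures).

I_y ≈ 1.75 × 10⁸ mm⁴

Decompose the section into non-overlapping parts with the origin at the bottom-left of its bounding rectangle.
Plate: 320 × 65, A = 20 800 mm², x = 160 mm, Ī = 177 493 333 mm⁴.
Hole 1 (subtracted): ⌀16, A = 201.06 mm², x = 80 mm, Ī = 3 217 mm⁴.
Hole 2 (subtracted): ⌀16, A = 201.06 mm², x = 160 mm, Ī = 3 217 mm⁴.
Hole 3 (subtracted): ⌀16, A = 201.06 mm², x = 240 mm, Ī = 3 217 mm⁴.
By symmetry the centroid is at mid-width, x̄ = 160 mm.
Transfer each piece to the vertical centroidal axis using Ī + A·d² with d = x − 160:
  plate: d = 0 mm → contributes +177 493 333 mm⁴
  hole 1: d = -80 mm → contributes −1 290 013 mm⁴
  hole 2: d = 0 mm → contributes −3 217 mm⁴
  hole 3: d = 80 mm → contributes −1 290 013 mm⁴
Total I = 174 910 090 mm⁴.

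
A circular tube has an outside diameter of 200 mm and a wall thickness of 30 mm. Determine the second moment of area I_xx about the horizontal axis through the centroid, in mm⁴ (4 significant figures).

I_xx ≈ 5.968 × 10⁷ mm⁴

Break the section into simple shapes (no overlaps), measuring from the bottom-left corner of the bounding box.
Outer circle: ⌀200, A = 31415.9 mm², y = 100 mm, Ī = 78 539 816 mm⁴.
Bore (subtracted): ⌀140, A = 15393.8 mm², y = 100 mm, Ī = 18 857 410 mm⁴.
By symmetry the centroid is at mid-height, ȳ = 100 mm.
All pieces are centred on the horizontal axis through the centroid, so I = ΣĪ (holes subtracted) = 59 682 406 mm⁴.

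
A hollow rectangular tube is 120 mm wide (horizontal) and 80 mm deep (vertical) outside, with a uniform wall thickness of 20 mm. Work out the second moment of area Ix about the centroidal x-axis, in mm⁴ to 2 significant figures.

Break the section into simple shapes (no overlaps), measuring from the bottom-left corner of the bounding box.
Outer rectangle: 120 × 80, A = 9 600 mm², y = 40 mm, Ī = 5 120 000 mm⁴.
Inner void (subtracted): 80 × 40, A = 3 200 mm², y = 40 mm, Ī = 426 667 mm⁴.
By symmetry the centroid is at mid-height, ȳ = 40 mm.
All pieces are centred on the centroidal x-axis, so I = ΣĪ (holes subtracted) = 4 693 333 mm⁴.

Ix ≈ 4.7 × 10⁶ mm⁴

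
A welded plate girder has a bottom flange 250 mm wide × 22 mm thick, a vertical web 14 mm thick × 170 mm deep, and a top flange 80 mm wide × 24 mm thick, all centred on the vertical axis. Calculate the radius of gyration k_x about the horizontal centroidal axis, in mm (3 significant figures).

k_x ≈ 80.1 mm

Decompose the section into non-overlapping parts with the origin at the bottom-left of its bounding rectangle.
Bottom plate: 250 × 22, A = 5 500 mm², y = 11 mm, Ī = 221 833 mm⁴.
Web plate: 14 × 170, A = 2 380 mm², y = 107 mm, Ī = 5 731 833 mm⁴.
Top plate: 80 × 24, A = 1 920 mm², y = 204 mm, Ī = 92 160 mm⁴.
Centroid: ȳ = ΣA·y / ΣA = 72.127 mm.
Transfer each piece to the horizontal centroidal axis using Ī + A·d² with d = y − 72.127:
  bottom plate: d = -61.127 mm → contributes +20 772 323 mm⁴
  web plate: d = 34.873 mm → contributes +8 626 291 mm⁴
  top plate: d = 131.87 mm → contributes +33 482 135 mm⁴
Total I = 62 880 750 mm⁴.
Radius of gyration: k = √(I/A) = √(62 880 750 / 9 800) = 80.102 mm.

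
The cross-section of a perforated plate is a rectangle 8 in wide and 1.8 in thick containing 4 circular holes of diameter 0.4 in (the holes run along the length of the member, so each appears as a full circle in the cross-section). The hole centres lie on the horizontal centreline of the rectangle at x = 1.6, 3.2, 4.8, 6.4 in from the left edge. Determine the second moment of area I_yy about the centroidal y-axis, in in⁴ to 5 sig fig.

Split into non-overlapping primitives; take the origin at the lower-left of the bounding box.
Plate: 8 × 1.8, A = 14.4 in², x = 4 in, Ī = 76.8 in⁴.
Hole 1 (subtracted): ⌀0.4, A = 0.1256637 in², x = 1.6 in, Ī = 0.001256637 in⁴.
Hole 2 (subtracted): ⌀0.4, A = 0.1256637 in², x = 3.2 in, Ī = 0.001256637 in⁴.
Hole 3 (subtracted): ⌀0.4, A = 0.1256637 in², x = 4.8 in, Ī = 0.001256637 in⁴.
Hole 4 (subtracted): ⌀0.4, A = 0.1256637 in², x = 6.4 in, Ī = 0.001256637 in⁴.
By symmetry the centroid is at mid-width, x̄ = 4 in.
Transfer each piece to the centroidal y-axis using Ī + A·d² with d = x − 4:
  plate: d = 0 in → contributes +76.8 in⁴
  hole 1: d = -2.4 in → contributes −0.7250796 in⁴
  hole 2: d = -0.8 in → contributes −0.08168141 in⁴
  hole 3: d = 0.8 in → contributes −0.08168141 in⁴
  hole 4: d = 2.4 in → contributes −0.7250796 in⁴
Total I = 75.18648 in⁴.

I_yy ≈ 75.186 in⁴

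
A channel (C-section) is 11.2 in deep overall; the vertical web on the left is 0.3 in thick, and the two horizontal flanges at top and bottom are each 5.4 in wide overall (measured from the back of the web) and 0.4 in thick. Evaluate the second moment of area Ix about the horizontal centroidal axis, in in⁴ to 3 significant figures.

Ix ≈ 154 in⁴

Split into non-overlapping primitives; take the origin at the lower-left of the bounding box.
Web: 0.3 × 11.2, A = 3.36 in², y = 5.6 in, Ī = 35.123 in⁴.
Top flange (beyond web): 5.1 × 0.4, A = 2.04 in², y = 11 in, Ī = 0.0272 in⁴.
Bottom flange (beyond web): 5.1 × 0.4, A = 2.04 in², y = 0.2 in, Ī = 0.0272 in⁴.
By symmetry the centroid is at mid-height, ȳ = 5.6 in.
Transfer each piece to the horizontal centroidal axis using Ī + A·d² with d = y − 5.6:
  web: d = 0 in → contributes +35.123 in⁴
  top flange (beyond web): d = 5.4 in → contributes +59.514 in⁴
  bottom flange (beyond web): d = -5.4 in → contributes +59.514 in⁴
Total I = 154.15 in⁴.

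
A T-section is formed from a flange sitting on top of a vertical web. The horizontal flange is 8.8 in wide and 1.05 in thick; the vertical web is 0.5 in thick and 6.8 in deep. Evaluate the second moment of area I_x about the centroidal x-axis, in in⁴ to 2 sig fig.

I_x ≈ 52 in⁴

Treat the section as a set of non-overlapping primitives; coordinates are from the bounding-box lower-left.
Flange: 8.8 × 1.05, A = 9.24 in², y = 7.325 in, Ī = 0.8489 in⁴.
Web: 0.5 × 6.8, A = 3.4 in², y = 3.4 in, Ī = 13.1 in⁴.
Centroid: ȳ = ΣA·y / ΣA = 6.269 in.
Transfer each piece to the centroidal x-axis using Ī + A·d² with d = y − 6.269:
  flange: d = 1.056 in → contributes +11.15 in⁴
  web: d = -2.869 in → contributes +41.09 in⁴
Total I = 52.24 in⁴.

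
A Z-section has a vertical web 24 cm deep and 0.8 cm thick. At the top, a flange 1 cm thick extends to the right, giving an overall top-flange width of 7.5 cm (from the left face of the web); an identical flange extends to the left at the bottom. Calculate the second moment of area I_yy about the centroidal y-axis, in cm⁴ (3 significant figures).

Break the section into simple shapes (no overlaps), measuring from the bottom-left corner of the bounding box.
Web: 0.8 × 24, A = 19.2 cm², x = 7.1 cm, Ī = 1.024 cm⁴.
Top flange (beyond web): 6.7 × 1, A = 6.7 cm², x = 10.85 cm, Ī = 25.064 cm⁴.
Bottom flange (beyond web): 6.7 × 1, A = 6.7 cm², x = 3.35 cm, Ī = 25.064 cm⁴.
Centroid: x̄ = ΣA·x / ΣA = 7.1 cm.
Transfer each piece to the centroidal y-axis using Ī + A·d² with d = x − 7.1:
  web: d = 0 cm → contributes +1.024 cm⁴
  top flange (beyond web): d = 3.75 cm → contributes +119.28 cm⁴
  bottom flange (beyond web): d = -3.75 cm → contributes +119.28 cm⁴
Total I = 239.59 cm⁴.

I_yy ≈ 240 cm⁴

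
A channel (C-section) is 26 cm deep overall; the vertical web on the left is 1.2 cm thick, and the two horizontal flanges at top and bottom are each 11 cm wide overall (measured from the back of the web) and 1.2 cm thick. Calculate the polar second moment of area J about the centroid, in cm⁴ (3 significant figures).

Treat the section as a set of non-overlapping primitives; coordinates are from the bounding-box lower-left.
Web: 1.2 × 26, A = 31.2 cm², y = 13 cm, Ī = 1757.6 cm⁴.
Top flange (beyond web): 9.8 × 1.2, A = 11.76 cm², y = 25.4 cm, Ī = 1.4112 cm⁴.
Bottom flange (beyond web): 9.8 × 1.2, A = 11.76 cm², y = 0.6 cm, Ī = 1.4112 cm⁴.
By symmetry the centroid is at mid-height, ȳ = 13 cm.
Transfer each piece to the centroidal x-axis using Ī + A·d² with d = y − 13:
  web: d = 0 cm → contributes +1757.6 cm⁴
  top flange (beyond web): d = 12.4 cm → contributes +1809.6 cm⁴
  bottom flange (beyond web): d = -12.4 cm → contributes +1809.6 cm⁴
Total I = 5376.9 cm⁴.
For the y-axis: x̄ = 2.964 cm.
Repeating about the centroidal y-axis gives I_y = 597.65 cm⁴.
Polar second moment: J = I_x + I_y = 5974.5 cm⁴.

J ≈ 5970 cm⁴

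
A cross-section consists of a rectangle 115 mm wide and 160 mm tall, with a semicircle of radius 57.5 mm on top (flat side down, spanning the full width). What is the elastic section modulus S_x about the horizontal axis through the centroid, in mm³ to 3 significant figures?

Decompose the section into non-overlapping parts with the origin at the bottom-left of its bounding rectangle.
Rectangular body: 115 × 160, A = 18 400 mm², y = 80 mm, Ī = 39 253 333 mm⁴.
Semicircular cap: semicircle r = 57.5, A = 5193.4 mm², y = 184.4 mm, Ī = 1 199 785 mm⁴.
Centroid: ȳ = ΣA·y / ΣA = 102.98 mm.
Transfer each piece to the horizontal axis through the centroid using Ī + A·d² with d = y − 102.98:
  rectangular body: d = -22.982 mm → contributes +48 971 369 mm⁴
  semicircular cap: d = 81.422 mm → contributes +35 630 080 mm⁴
Total I = 84 601 449 mm⁴.
Extreme fibre distance c = 114.52 mm; S = I/c = 738 759 mm³.

S_x ≈ 7.39 × 10⁵ mm³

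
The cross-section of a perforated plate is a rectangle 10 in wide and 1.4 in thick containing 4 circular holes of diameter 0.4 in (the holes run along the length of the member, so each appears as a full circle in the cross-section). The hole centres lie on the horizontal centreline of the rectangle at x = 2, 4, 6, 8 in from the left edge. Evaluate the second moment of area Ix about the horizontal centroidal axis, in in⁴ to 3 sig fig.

Ix ≈ 2.28 in⁴

Decompose the section into non-overlapping parts with the origin at the bottom-left of its bounding rectangle.
Plate: 10 × 1.4, A = 14 in², y = 0.7 in, Ī = 2.2867 in⁴.
Hole 1 (subtracted): ⌀0.4, A = 0.12566 in², y = 0.7 in, Ī = 0.0012566 in⁴.
Hole 2 (subtracted): ⌀0.4, A = 0.12566 in², y = 0.7 in, Ī = 0.0012566 in⁴.
Hole 3 (subtracted): ⌀0.4, A = 0.12566 in², y = 0.7 in, Ī = 0.0012566 in⁴.
Hole 4 (subtracted): ⌀0.4, A = 0.12566 in², y = 0.7 in, Ī = 0.0012566 in⁴.
By symmetry the centroid is at mid-height, ȳ = 0.7 in.
All pieces are centred on the horizontal centroidal axis, so I = ΣĪ (holes subtracted) = 2.2816 in⁴.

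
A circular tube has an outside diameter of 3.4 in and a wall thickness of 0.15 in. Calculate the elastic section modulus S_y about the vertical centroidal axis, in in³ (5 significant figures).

Split into non-overlapping primitives; take the origin at the lower-left of the bounding box.
Outer circle: ⌀3.4, A = 9.079203 in², x = 1.7 in, Ī = 6.559724 in⁴.
Bore (subtracted): ⌀3.1, A = 7.547676 in², x = 1.7 in, Ī = 4.533323 in⁴.
By symmetry the centroid is at mid-width, x̄ = 1.7 in.
All pieces are centred on the vertical centroidal axis, so I = ΣĪ (holes subtracted) = 2.026401 in⁴.
Extreme fibre distance c = 1.7 in; S = I/c = 1.192001 in³.

S_y ≈ 1.1920 in³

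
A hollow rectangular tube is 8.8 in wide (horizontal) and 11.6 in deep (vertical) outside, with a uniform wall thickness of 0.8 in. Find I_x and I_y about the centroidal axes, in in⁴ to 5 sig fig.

Treat the section as a set of non-overlapping primitives; coordinates are from the bounding-box lower-left.
Outer rectangle: 8.8 × 11.6, A = 102.08 in², y = 5.8 in, Ī = 1144.657 in⁴.
Inner void (subtracted): 7.2 × 10, A = 72 in², y = 5.8 in, Ī = 600 in⁴.
By symmetry the centroid is at mid-height, ȳ = 5.8 in.
All pieces are centred on the centroidal x-axis, so I = ΣĪ (holes subtracted) = 544.6571 in⁴.
Repeating about the centroidal y-axis gives I_y = 347.7163 in⁴.

I_x ≈ 544.66 in⁴, I_y ≈ 347.72 in⁴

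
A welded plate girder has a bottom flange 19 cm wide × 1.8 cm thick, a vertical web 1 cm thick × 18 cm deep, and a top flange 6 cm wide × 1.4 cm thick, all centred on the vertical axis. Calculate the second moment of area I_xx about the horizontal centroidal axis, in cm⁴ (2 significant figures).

Decompose the section into non-overlapping parts with the origin at the bottom-left of its bounding rectangle.
Bottom plate: 19 × 1.8, A = 34.2 cm², y = 0.9 cm, Ī = 9.234 cm⁴.
Web plate: 1 × 18, A = 18 cm², y = 10.8 cm, Ī = 486 cm⁴.
Top plate: 6 × 1.4, A = 8.4 cm², y = 20.5 cm, Ī = 1.372 cm⁴.
Centroid: ȳ = ΣA·y / ΣA = 6.557 cm.
Transfer each piece to the horizontal centroidal axis using Ī + A·d² with d = y − 6.557:
  bottom plate: d = -5.657 cm → contributes +1 104 cm⁴
  web plate: d = 4.243 cm → contributes +810 cm⁴
  top plate: d = 13.94 cm → contributes +1 634 cm⁴
Total I = 3 548 cm⁴.

I_xx ≈ 3500 cm⁴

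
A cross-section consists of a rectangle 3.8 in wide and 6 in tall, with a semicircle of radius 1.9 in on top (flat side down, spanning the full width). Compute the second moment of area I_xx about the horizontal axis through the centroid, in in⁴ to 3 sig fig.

Split into non-overlapping primitives; take the origin at the lower-left of the bounding box.
Rectangular body: 3.8 × 6, A = 22.8 in², y = 3 in, Ī = 68.4 in⁴.
Semicircular cap: semicircle r = 1.9, A = 5.6706 in², y = 6.8064 in, Ī = 1.4304 in⁴.
Centroid: ȳ = ΣA·y / ΣA = 3.7581 in.
Transfer each piece to the horizontal axis through the centroid using Ī + A·d² with d = y − 3.7581:
  rectangular body: d = -0.75813 in → contributes +81.505 in⁴
  semicircular cap: d = 3.0483 in → contributes +54.121 in⁴
Total I = 135.63 in⁴.

I_xx ≈ 136 in⁴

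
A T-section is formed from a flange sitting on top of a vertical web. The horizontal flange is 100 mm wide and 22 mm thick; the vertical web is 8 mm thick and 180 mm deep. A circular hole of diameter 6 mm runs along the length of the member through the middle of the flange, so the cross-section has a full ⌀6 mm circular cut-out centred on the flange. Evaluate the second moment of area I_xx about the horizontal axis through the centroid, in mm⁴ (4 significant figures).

I_xx ≈ 1.281 × 10⁷ mm⁴

Decompose the section into non-overlapping parts with the origin at the bottom-left of its bounding rectangle.
Flange: 100 × 22, A = 2 200 mm², y = 191 mm, Ī = 88733.3 mm⁴.
Web: 8 × 180, A = 1 440 mm², y = 90 mm, Ī = 3 888 000 mm⁴.
Hole (subtracted): ⌀6, A = 28.2743 mm², y = 191 mm, Ī = 63.6173 mm⁴.
Centroid: ȳ = ΣA·y / ΣA = 150.731 mm.
Transfer each piece to the horizontal axis through the centroid using Ī + A·d² with d = y − 150.731:
  flange: d = 40.2688 mm → contributes +3 656 208 mm⁴
  web: d = -60.7312 mm → contributes +9 199 114 mm⁴
  hole: d = 40.2688 mm → contributes −45912.7 mm⁴
Total I = 12 809 410 mm⁴.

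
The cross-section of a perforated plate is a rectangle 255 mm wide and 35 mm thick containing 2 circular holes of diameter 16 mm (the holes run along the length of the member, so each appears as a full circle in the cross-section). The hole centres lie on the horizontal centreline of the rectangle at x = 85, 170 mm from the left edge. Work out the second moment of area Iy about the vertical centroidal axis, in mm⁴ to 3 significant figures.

Iy ≈ 4.76 × 10⁷ mm⁴

Decompose the section into non-overlapping parts with the origin at the bottom-left of its bounding rectangle.
Plate: 255 × 35, A = 8 925 mm², x = 127.5 mm, Ī = 48 362 344 mm⁴.
Hole 1 (subtracted): ⌀16, A = 201.06 mm², x = 85 mm, Ī = 3 217 mm⁴.
Hole 2 (subtracted): ⌀16, A = 201.06 mm², x = 170 mm, Ī = 3 217 mm⁴.
By symmetry the centroid is at mid-width, x̄ = 127.5 mm.
Transfer each piece to the vertical centroidal axis using Ī + A·d² with d = x − 127.5:
  plate: d = 0 mm → contributes +48 362 344 mm⁴
  hole 1: d = -42.5 mm → contributes −366 385 mm⁴
  hole 2: d = 42.5 mm → contributes −366 385 mm⁴
Total I = 47 629 574 mm⁴.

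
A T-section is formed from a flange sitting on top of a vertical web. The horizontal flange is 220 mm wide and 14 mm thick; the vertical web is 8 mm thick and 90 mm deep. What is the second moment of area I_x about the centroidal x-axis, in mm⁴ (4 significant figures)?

Treat the section as a set of non-overlapping primitives; coordinates are from the bounding-box lower-left.
Flange: 220 × 14, A = 3 080 mm², y = 97 mm, Ī = 50306.7 mm⁴.
Web: 8 × 90, A = 720 mm², y = 45 mm, Ī = 486 000 mm⁴.
Centroid: ȳ = ΣA·y / ΣA = 87.1474 mm.
Transfer each piece to the centroidal x-axis using Ī + A·d² with d = y − 87.1474:
  flange: d = 9.85263 mm → contributes +349 296 mm⁴
  web: d = -42.1474 mm → contributes +1 765 008 mm⁴
Total I = 2 114 304 mm⁴.

I_x ≈ 2.114 × 10⁶ mm⁴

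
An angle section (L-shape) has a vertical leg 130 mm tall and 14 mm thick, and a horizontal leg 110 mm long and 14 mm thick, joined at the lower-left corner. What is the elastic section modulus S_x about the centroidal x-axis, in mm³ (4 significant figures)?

Split into non-overlapping primitives; take the origin at the lower-left of the bounding box.
Vertical leg: 14 × 130, A = 1 820 mm², y = 65 mm, Ī = 2 563 167 mm⁴.
Horizontal leg (remainder): 96 × 14, A = 1 344 mm², y = 7 mm, Ī = 21 952 mm⁴.
Centroid: ȳ = ΣA·y / ΣA = 40.3628 mm.
Transfer each piece to the centroidal x-axis using Ī + A·d² with d = y − 40.3628:
  vertical leg: d = 24.6372 mm → contributes +3 667 889 mm⁴
  horizontal leg (remainder): d = -33.3628 mm → contributes +1 517 930 mm⁴
Total I = 5 185 818 mm⁴.
Extreme fibre distance c = 89.6372 mm; S = I/c = 57853.4 mm³.

S_x ≈ 5.785 × 10⁴ mm³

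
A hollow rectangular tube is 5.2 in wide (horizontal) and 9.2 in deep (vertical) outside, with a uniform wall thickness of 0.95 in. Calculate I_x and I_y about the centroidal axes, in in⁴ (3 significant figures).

Decompose the section into non-overlapping parts with the origin at the bottom-left of its bounding rectangle.
Outer rectangle: 5.2 × 9.2, A = 47.84 in², y = 4.6 in, Ī = 337.43 in⁴.
Inner void (subtracted): 3.3 × 7.3, A = 24.09 in², y = 4.6 in, Ī = 106.98 in⁴.
By symmetry the centroid is at mid-height, ȳ = 4.6 in.
All pieces are centred on the centroidal x-axis, so I = ΣĪ (holes subtracted) = 230.45 in⁴.
Repeating about the centroidal y-axis gives I_y = 85.938 in⁴.

I_x ≈ 230 in⁴, I_y ≈ 85.9 in⁴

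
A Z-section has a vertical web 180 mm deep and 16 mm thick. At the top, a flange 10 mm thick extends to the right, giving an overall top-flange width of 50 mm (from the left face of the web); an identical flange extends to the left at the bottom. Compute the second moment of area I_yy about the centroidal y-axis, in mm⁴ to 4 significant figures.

I_yy ≈ 5.519 × 10⁵ mm⁴

Treat the section as a set of non-overlapping primitives; coordinates are from the bounding-box lower-left.
Web: 16 × 180, A = 2 880 mm², x = 42 mm, Ī = 61 440 mm⁴.
Top flange (beyond web): 34 × 10, A = 340 mm², x = 67 mm, Ī = 32753.3 mm⁴.
Bottom flange (beyond web): 34 × 10, A = 340 mm², x = 17 mm, Ī = 32753.3 mm⁴.
Centroid: x̄ = ΣA·x / ΣA = 42 mm.
Transfer each piece to the centroidal y-axis using Ī + A·d² with d = x − 42:
  web: d = 0 mm → contributes +61 440 mm⁴
  top flange (beyond web): d = 25 mm → contributes +245 253 mm⁴
  bottom flange (beyond web): d = -25 mm → contributes +245 253 mm⁴
Total I = 551 947 mm⁴.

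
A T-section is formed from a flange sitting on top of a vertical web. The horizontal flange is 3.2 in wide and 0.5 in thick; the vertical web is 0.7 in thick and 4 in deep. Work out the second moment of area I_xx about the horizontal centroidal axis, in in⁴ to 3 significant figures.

I_xx ≈ 8.92 in⁴

Break the section into simple shapes (no overlaps), measuring from the bottom-left corner of the bounding box.
Flange: 3.2 × 0.5, A = 1.6 in², y = 4.25 in, Ī = 0.033333 in⁴.
Web: 0.7 × 4, A = 2.8 in², y = 2 in, Ī = 3.7333 in⁴.
Centroid: ȳ = ΣA·y / ΣA = 2.8182 in.
Transfer each piece to the horizontal centroidal axis using Ī + A·d² with d = y − 2.8182:
  flange: d = 1.4318 in → contributes +3.3135 in⁴
  web: d = -0.81818 in → contributes +5.6077 in⁴
Total I = 8.9212 in⁴.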